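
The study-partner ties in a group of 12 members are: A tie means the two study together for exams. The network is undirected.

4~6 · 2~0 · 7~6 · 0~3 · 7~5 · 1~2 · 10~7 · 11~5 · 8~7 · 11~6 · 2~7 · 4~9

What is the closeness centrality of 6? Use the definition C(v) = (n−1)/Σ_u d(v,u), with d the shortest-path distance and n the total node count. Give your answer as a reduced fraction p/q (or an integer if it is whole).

11/23

Distances from 6: 0:3, 1:3, 2:2, 3:4, 4:1, 5:2, 7:1, 8:2, 9:2, 10:2, 11:1. Sum = 23.
n = 12, so closeness = 11/23.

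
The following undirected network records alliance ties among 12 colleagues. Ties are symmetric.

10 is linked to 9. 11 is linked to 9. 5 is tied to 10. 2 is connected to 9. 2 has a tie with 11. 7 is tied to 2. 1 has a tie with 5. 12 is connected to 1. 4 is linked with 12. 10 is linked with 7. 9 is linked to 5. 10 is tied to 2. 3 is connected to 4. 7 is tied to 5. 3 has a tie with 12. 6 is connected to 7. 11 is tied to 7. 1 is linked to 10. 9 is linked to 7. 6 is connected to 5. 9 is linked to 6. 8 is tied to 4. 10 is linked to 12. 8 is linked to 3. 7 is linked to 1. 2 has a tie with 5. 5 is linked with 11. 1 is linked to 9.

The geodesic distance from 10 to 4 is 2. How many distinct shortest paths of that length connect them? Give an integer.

The shortest distance is 2, and the only length-2 path is 10–12–4. So there is exactly 1 shortest path.

1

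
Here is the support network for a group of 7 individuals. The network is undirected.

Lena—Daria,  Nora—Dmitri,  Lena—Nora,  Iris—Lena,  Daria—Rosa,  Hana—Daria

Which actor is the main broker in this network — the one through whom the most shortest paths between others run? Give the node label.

Unnormalized betweenness of each node: Daria:9, Dmitri:0, Hana:0, Iris:0, Lena:11, Nora:5, Rosa:0.
Lena has the largest value, 11, making it the main broker — the node through which the most shortest paths run.

Lena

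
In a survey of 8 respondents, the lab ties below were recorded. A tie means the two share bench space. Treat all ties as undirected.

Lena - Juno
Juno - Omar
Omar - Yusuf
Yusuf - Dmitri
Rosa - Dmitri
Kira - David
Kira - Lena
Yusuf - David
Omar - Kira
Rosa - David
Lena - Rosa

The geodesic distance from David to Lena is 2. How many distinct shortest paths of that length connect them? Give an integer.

2

The shortest distance is 2. The length-2 paths are: David–Rosa–Lena; David–Kira–Lena.
That gives 2 distinct shortest paths.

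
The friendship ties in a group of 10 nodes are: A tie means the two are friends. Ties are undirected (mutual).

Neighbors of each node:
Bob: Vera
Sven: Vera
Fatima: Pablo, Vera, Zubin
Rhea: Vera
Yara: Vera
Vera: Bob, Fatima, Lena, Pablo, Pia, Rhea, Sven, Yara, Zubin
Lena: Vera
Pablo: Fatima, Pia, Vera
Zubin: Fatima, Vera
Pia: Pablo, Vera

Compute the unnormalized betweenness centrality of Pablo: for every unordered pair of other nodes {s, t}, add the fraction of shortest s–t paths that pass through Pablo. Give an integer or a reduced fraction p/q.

1/2

Pairs whose geodesics pass through Pablo — Fatima–Pia: 1/2.
All other pairs contribute 0.
Summing the contributions gives betweenness(Pablo) = 1/2.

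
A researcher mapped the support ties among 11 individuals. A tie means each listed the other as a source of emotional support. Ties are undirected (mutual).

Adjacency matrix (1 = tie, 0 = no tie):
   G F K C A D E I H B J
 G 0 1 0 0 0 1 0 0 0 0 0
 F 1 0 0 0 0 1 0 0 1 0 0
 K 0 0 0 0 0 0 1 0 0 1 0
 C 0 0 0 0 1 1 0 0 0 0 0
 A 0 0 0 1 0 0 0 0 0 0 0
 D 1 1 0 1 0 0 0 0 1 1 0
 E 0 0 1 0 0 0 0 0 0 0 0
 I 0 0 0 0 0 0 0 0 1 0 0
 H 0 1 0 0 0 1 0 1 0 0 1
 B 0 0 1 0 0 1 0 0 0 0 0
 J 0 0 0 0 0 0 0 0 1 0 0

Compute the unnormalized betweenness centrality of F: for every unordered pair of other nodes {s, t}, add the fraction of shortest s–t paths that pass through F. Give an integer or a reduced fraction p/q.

Pairs whose geodesics pass through F — G–I: 1/2; G–H: 1/2; G–J: 1/2.
All other pairs contribute 0.
Summing the contributions gives betweenness(F) = 3/2.

3/2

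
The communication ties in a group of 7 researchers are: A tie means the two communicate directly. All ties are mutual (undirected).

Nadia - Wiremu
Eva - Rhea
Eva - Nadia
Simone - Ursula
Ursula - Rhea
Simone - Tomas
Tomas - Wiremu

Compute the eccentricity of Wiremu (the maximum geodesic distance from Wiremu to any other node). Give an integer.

Distances from Wiremu: Eva:2, Nadia:1, Rhea:3, Simone:2, Tomas:1, Ursula:3.
The largest is 3 (to Ursula and Rhea), so the eccentricity of Wiremu is 3.

3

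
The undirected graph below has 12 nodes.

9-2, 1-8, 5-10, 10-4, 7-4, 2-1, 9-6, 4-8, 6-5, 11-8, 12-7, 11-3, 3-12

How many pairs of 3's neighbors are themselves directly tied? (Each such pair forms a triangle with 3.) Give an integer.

0

3's neighbors are 11 and 12, but none of them are tied to each other, so no triangle contains 3.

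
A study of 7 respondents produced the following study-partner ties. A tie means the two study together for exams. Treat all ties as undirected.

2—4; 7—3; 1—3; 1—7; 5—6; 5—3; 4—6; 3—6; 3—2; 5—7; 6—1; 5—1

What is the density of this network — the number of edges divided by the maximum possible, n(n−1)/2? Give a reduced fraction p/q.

4/7

There are 12 edges and 7 nodes, so the maximum possible is C(7,2) = 21.
Density = 12/21 = 4/7.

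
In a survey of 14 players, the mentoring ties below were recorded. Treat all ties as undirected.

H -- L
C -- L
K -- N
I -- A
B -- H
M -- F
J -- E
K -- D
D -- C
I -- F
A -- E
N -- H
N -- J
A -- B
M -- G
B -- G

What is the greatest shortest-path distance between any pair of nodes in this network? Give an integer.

Eccentricity of each node (its greatest distance to any other): A:5, B:4, C:6, D:7, E:5, F:7, G:5, H:4, I:6, J:5, K:6, L:5, M:6, N:5.
The maximum eccentricity is 7, realized for instance by the pair F–D via F – I – A – B – H – L – C – D. So the diameter is 7.

7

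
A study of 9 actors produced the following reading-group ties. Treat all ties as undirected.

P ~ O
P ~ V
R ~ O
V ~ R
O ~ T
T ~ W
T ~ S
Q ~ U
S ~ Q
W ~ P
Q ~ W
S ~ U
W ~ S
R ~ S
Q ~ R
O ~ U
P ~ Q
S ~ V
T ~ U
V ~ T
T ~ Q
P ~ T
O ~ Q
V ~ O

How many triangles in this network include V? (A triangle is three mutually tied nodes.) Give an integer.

6

V's neighbors: O, P, R, S, and T.
Neighbor pairs that are themselves tied: V–O–P; V–O–R; V–O–T; V–P–T; V–R–S; V–S–T. Each forms one triangle with V, for 6 in total.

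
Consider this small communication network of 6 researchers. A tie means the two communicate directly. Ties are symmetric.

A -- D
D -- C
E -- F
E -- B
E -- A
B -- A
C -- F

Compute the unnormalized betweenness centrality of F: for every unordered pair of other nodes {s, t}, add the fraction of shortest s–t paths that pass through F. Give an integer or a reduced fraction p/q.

Pairs whose geodesics pass through F — C–E: 1; C–B: 1/2.
All other pairs contribute 0.
Summing the contributions gives betweenness(F) = 3/2.

3/2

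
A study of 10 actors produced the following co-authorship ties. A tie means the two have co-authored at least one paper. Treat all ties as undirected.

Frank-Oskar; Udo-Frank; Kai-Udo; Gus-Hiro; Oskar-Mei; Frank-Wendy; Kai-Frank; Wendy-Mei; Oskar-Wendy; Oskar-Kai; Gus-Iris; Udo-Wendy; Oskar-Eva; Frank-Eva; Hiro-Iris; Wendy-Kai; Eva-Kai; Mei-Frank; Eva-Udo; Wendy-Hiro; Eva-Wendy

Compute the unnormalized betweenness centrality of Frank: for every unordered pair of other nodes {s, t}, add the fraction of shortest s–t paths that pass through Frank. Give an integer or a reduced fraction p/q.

Pairs whose geodesics pass through Frank — Eva–Mei: 1/3; Kai–Mei: 1/3; Udo–Oskar: 1/4; Udo–Mei: 1/2.
All other pairs contribute 0.
Summing the contributions gives betweenness(Frank) = 17/12.

17/12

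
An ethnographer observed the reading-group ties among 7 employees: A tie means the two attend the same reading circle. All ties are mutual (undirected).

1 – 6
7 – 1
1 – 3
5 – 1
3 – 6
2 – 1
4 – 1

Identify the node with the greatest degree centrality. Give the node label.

Degrees — 1:6, 2:1, 3:2, 4:1, 5:1, 6:2, 7:1.
The maximum is 6, attained only by 1.

1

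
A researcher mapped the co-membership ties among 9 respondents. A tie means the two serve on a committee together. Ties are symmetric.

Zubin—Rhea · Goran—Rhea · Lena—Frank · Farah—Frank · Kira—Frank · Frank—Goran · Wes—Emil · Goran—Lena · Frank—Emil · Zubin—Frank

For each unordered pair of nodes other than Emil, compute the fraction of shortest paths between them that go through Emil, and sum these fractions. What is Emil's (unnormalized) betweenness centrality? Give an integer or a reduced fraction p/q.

7

Pairs whose geodesics pass through Emil — Frank–Wes: 1; Wes–Lena: 1; Wes–Rhea: 2/2; Wes–Goran: 1; Wes–Farah: 1; Wes–Zubin: 1; Wes–Kira: 1.
All other pairs contribute 0.
Summing the contributions gives betweenness(Emil) = 7.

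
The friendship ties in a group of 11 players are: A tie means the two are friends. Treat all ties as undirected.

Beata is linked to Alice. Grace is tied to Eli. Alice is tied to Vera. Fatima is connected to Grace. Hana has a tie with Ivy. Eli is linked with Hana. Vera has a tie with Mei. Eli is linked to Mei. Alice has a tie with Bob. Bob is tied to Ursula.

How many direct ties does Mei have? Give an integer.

Mei is directly tied to Eli and Vera. That is 2 neighbors, so the degree of Mei is 2.

2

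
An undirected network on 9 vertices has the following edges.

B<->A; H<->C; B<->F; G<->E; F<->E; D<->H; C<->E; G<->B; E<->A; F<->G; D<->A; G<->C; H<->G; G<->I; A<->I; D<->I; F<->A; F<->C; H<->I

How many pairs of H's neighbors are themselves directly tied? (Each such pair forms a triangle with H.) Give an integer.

3

H's neighbors: C, D, G, and I.
Neighbor pairs that are themselves tied: H–C–G; H–D–I; H–G–I. Each forms one triangle with H, for 3 in total.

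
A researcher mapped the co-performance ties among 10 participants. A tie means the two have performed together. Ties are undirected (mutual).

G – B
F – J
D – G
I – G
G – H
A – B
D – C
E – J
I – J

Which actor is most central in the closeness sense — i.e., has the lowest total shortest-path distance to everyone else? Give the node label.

Farness (sum of distances to all others) for each node — A:30, B:22, C:30, D:22, E:30, F:30, G:16, H:24, I:18, J:22.
The smallest farness is 16, for G, so G has the highest closeness.

G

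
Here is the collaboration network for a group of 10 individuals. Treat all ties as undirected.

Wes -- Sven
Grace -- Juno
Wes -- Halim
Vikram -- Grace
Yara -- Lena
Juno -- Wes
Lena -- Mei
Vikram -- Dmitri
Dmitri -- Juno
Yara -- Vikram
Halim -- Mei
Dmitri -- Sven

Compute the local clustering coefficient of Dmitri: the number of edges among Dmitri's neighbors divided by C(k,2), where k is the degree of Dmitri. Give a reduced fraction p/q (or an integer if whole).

0

Dmitri's neighbors: Juno, Sven, and Vikram (k = 3).
Possible neighbor pairs: C(3,2) = 3. Edges among them: none → e = 0.
Clustering(Dmitri) = 0/3 = 0.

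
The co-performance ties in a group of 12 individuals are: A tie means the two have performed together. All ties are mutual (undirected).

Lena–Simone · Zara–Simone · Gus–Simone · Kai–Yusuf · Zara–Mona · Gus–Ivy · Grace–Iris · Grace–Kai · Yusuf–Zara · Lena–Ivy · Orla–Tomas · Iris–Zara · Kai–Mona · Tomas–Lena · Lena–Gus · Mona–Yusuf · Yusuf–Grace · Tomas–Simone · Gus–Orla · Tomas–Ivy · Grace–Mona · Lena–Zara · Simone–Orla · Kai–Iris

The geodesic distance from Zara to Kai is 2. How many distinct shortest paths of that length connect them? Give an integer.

The shortest distance is 2. The length-2 paths are: Zara–Yusuf–Kai; Zara–Iris–Kai; Zara–Mona–Kai.
That gives 3 distinct shortest paths.

3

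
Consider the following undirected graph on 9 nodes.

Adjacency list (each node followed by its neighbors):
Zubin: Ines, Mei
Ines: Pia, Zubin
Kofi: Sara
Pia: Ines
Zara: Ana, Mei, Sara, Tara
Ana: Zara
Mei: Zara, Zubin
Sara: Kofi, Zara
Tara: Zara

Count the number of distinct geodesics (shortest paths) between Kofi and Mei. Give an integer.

The shortest distance is 3, and the only length-3 path is Kofi–Sara–Zara–Mei. So there is exactly 1 shortest path.

1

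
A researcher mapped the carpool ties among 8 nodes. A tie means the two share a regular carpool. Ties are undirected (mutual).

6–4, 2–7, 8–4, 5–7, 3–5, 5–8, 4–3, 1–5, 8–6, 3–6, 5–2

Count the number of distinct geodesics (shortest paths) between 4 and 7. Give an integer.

The shortest distance is 3. The length-3 paths are: 4–8–5–7; 4–3–5–7.
That gives 2 distinct shortest paths.

2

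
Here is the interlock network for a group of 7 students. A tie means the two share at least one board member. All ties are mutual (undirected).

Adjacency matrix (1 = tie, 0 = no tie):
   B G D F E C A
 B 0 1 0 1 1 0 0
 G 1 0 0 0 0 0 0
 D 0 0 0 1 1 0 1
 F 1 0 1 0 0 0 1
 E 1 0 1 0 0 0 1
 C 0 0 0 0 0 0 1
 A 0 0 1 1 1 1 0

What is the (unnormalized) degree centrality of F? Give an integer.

F is directly tied to A, B, and D. That is 3 neighbors, so the degree of F is 3.

3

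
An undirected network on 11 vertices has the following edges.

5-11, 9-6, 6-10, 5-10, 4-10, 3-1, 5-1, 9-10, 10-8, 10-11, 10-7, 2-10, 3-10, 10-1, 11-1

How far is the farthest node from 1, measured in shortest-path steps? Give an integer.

Distances from 1: 2:2, 3:1, 4:2, 5:1, 6:2, 7:2, 8:2, 9:2, 10:1, 11:1.
The largest is 2 (to 8, 6, 7, 4, 9, and 2), so the eccentricity of 1 is 2.

2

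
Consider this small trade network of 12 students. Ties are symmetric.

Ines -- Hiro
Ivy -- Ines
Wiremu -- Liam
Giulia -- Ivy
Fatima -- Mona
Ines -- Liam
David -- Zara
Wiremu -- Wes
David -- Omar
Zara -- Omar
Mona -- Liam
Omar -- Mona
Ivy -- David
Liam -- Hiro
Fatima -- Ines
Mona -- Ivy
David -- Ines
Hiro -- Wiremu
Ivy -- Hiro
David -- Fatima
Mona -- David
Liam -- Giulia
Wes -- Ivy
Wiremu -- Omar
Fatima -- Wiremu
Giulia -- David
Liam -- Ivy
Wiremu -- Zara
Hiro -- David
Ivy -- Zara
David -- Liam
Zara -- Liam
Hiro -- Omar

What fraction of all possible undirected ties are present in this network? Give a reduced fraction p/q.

There are 33 edges and 12 nodes, so the maximum possible is C(12,2) = 66.
Density = 33/66 = 1/2.

1/2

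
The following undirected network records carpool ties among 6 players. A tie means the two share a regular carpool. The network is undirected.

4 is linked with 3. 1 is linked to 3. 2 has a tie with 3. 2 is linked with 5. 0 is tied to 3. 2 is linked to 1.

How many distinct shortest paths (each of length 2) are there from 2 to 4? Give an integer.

The shortest distance is 2, and the only length-2 path is 2–3–4. So there is exactly 1 shortest path.

1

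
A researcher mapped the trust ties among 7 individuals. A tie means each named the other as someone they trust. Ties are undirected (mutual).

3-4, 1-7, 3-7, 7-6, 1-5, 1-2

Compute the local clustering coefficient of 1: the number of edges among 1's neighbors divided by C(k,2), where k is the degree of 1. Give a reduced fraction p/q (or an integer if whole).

0

1's neighbors: 2, 5, and 7 (k = 3).
Possible neighbor pairs: C(3,2) = 3. Edges among them: none → e = 0.
Clustering(1) = 0/3 = 0.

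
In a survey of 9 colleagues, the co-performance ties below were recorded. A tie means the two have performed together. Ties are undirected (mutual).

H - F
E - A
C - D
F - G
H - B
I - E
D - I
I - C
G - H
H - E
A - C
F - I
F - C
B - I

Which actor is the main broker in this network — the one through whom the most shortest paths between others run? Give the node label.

I

Unnormalized betweenness of each node: A:1/2, B:7/12, C:55/12, D:0, E:13/4, F:16/3, G:0, H:13/3, I:89/12.
I has the largest value, 89/12, making it the main broker — the node through which the most shortest paths run.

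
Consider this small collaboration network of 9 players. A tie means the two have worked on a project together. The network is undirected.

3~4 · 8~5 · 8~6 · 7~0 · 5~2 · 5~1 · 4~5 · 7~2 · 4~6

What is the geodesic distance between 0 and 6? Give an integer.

One shortest route is 0 – 7 – 2 – 5 – 8 – 6, which uses 5 edges, and at distance 4 from 0 we only reach {1, 4, 8}, which does not include 6. So d(0,6) = 5.

5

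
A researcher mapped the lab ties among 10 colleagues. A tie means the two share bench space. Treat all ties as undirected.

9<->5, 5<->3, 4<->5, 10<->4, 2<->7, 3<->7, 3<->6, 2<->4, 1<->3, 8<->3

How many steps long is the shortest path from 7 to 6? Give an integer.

One shortest route is 7 – 3 – 6, which uses 2 edges, and 7 and 6 are not directly tied, so nothing shorter exists. So d(7,6) = 2.

2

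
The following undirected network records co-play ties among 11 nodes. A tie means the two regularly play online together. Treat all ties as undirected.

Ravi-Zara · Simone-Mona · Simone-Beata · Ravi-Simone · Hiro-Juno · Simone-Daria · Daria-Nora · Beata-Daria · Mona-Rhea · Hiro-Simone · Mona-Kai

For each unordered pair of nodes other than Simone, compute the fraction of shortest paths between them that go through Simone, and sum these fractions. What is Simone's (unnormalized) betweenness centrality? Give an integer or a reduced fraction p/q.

37

Pairs whose geodesics pass through Simone — Ravi–Juno: 1; Ravi–Mona: 1; Ravi–Rhea: 1; Ravi–Nora: 1; Ravi–Daria: 1; Ravi–Kai: 1; Ravi–Beata: 1; Ravi–Hiro: 1; Juno–Zara: 1; Juno–Mona: 1; Juno–Rhea: 1; Juno–Nora: 1; Juno–Daria: 1; Juno–Kai: 1 … (+23 more pairs).
All other pairs contribute 0.
Summing the contributions gives betweenness(Simone) = 37.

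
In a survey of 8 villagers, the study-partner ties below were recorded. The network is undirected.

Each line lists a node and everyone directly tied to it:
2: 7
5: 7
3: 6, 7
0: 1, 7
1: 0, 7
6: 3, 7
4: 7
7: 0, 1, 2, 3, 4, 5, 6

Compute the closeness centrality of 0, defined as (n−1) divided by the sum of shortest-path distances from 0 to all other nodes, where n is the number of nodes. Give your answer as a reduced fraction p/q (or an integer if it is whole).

Distances from 0: 1:1, 2:2, 3:2, 4:2, 5:2, 6:2, 7:1. Sum = 12.
n = 8, so closeness = 7/12.

7/12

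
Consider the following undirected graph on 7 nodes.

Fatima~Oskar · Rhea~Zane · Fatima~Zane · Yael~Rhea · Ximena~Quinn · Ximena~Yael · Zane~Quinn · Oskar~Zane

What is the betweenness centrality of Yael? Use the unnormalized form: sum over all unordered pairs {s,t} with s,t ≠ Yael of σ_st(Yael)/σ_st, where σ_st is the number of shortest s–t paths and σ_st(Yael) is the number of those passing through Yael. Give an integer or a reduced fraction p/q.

Pairs whose geodesics pass through Yael — Rhea–Ximena: 1.
All other pairs contribute 0.
Summing the contributions gives betweenness(Yael) = 1.

1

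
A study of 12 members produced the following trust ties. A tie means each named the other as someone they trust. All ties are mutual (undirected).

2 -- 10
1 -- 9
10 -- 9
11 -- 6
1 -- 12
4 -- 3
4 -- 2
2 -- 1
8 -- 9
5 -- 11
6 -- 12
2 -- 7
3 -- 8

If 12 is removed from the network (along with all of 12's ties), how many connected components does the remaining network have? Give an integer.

2

Without 12, the remaining ties split the others into: {5, 6, 11}; {1, 2, 3, 4, 7, 8, 9, 10}.
That's 2 separate components.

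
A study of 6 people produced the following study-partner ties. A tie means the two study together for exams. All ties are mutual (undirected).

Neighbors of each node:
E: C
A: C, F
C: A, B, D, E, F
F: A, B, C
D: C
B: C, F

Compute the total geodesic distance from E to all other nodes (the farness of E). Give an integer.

Distances from E: A:2, B:2, C:1, D:2, F:2.
Sum = 2 + 2 + 1 + 2 + 2 = 9.

9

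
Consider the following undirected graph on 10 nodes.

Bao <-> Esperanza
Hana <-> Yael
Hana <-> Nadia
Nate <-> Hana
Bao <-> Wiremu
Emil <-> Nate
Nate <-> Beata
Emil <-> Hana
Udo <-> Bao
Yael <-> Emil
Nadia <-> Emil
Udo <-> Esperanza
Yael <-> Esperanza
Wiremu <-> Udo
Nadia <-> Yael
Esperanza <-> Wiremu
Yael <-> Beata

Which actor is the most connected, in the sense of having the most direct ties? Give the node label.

Degrees — Bao:3, Beata:2, Emil:4, Esperanza:4, Hana:4, Nadia:3, Nate:3, Udo:3, Wiremu:3, Yael:5.
The maximum is 5, attained only by Yael.

Yael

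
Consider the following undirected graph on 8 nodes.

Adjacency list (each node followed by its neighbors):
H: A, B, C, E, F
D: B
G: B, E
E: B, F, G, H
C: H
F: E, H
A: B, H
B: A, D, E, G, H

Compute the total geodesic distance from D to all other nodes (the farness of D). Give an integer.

15

Distances from D: A:2, B:1, C:3, E:2, F:3, G:2, H:2.
Sum = 2 + 1 + 3 + 2 + 3 + 2 + 2 = 15.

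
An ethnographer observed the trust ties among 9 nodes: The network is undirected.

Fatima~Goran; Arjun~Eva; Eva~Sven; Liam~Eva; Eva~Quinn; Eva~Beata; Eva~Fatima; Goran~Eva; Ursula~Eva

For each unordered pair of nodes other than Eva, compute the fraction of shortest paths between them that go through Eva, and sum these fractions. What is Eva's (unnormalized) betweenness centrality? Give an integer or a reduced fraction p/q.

27

Pairs whose geodesics pass through Eva — Goran–Quinn: 1; Goran–Liam: 1; Goran–Sven: 1; Goran–Ursula: 1; Goran–Beata: 1; Goran–Arjun: 1; Quinn–Liam: 1; Quinn–Sven: 1; Quinn–Ursula: 1; Quinn–Beata: 1; Quinn–Fatima: 1; Quinn–Arjun: 1; Liam–Sven: 1; Liam–Ursula: 1 … (+13 more pairs).
All other pairs contribute 0.
Summing the contributions gives betweenness(Eva) = 27.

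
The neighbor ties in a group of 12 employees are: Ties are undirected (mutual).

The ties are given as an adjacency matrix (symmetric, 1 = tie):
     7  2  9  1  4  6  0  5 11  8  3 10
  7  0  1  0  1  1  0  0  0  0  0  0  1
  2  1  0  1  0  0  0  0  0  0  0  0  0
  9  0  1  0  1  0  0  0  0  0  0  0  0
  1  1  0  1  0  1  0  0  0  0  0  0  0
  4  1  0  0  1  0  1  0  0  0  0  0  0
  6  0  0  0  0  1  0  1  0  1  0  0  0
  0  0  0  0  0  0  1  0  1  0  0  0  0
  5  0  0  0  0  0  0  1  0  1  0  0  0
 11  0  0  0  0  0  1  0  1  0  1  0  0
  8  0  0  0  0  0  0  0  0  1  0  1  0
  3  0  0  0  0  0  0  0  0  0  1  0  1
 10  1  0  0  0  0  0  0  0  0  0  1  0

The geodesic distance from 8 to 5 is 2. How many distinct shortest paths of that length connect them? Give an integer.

1

The shortest distance is 2, and the only length-2 path is 8–11–5. So there is exactly 1 shortest path.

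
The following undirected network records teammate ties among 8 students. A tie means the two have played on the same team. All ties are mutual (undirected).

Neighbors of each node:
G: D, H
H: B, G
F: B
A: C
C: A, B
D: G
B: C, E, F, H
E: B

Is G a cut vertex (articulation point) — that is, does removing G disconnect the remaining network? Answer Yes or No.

Yes

Removing G leaves {A, B, C, E, F, and H} with no path to {D}, so the network splits into 2 components. G is a cut vertex.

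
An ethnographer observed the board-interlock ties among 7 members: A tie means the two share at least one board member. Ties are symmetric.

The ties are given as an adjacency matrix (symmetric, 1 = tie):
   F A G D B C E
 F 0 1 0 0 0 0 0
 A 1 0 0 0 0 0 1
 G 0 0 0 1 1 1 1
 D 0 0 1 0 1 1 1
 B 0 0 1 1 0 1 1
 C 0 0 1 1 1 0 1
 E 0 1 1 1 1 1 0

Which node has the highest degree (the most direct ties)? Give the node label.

Degrees — A:2, B:4, C:4, D:4, E:5, F:1, G:4.
The maximum is 5, attained only by E.

E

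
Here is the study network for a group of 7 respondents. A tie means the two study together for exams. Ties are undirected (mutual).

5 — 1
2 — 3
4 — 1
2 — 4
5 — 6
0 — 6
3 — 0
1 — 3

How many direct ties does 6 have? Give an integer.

2

6 is directly tied to 0 and 5. That is 2 neighbors, so the degree of 6 is 2.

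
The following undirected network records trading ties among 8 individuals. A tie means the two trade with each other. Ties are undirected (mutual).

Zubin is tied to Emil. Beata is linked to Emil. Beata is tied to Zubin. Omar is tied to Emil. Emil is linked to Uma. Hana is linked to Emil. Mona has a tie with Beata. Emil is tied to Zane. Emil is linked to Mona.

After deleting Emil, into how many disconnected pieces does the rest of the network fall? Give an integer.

Without Emil, the remaining ties split the others into: {Uma}; {Beata, Mona, Zubin}; {Hana}; {Omar}; {Zane}.
That's 5 separate components.

5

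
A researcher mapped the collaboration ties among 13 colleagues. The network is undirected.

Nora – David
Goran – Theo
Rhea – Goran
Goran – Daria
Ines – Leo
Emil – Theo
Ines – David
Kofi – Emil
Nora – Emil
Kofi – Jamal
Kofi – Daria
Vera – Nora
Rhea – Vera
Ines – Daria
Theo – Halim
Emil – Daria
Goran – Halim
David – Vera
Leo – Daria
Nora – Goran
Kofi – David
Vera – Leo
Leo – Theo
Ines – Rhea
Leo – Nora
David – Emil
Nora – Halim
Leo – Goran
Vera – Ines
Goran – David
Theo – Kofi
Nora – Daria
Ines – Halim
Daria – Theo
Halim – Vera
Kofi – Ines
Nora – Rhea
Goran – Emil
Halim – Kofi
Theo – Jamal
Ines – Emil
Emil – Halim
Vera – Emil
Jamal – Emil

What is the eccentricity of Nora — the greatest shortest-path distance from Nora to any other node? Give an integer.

2

Distances from Nora: Daria:1, David:1, Emil:1, Goran:1, Halim:1, Ines:2, Jamal:2, Kofi:2, Leo:1, Rhea:1, Theo:2, Vera:1.
The largest is 2 (to Ines, Kofi, Theo, and Jamal), so the eccentricity of Nora is 2.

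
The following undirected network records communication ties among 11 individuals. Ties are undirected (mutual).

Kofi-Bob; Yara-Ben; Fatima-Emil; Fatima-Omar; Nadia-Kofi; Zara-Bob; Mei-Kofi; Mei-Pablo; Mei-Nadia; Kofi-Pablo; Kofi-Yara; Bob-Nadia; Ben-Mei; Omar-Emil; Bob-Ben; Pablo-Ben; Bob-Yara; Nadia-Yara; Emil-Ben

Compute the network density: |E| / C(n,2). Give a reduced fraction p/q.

There are 19 edges and 11 nodes, so the maximum possible is C(11,2) = 55.
Density = 19/55.

19/55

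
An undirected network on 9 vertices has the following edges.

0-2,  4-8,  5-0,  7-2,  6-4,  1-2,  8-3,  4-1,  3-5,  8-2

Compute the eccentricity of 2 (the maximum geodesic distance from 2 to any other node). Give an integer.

Distances from 2: 0:1, 1:1, 3:2, 4:2, 5:2, 6:3, 7:1, 8:1.
The largest is 3 (to 6), so the eccentricity of 2 is 3.

3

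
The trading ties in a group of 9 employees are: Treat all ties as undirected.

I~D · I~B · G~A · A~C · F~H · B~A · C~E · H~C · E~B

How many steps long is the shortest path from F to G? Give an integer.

4

One shortest route is F – H – C – A – G, which uses 4 edges, and at distance 3 from F we only reach {A, E}, which does not include G. So d(F,G) = 4.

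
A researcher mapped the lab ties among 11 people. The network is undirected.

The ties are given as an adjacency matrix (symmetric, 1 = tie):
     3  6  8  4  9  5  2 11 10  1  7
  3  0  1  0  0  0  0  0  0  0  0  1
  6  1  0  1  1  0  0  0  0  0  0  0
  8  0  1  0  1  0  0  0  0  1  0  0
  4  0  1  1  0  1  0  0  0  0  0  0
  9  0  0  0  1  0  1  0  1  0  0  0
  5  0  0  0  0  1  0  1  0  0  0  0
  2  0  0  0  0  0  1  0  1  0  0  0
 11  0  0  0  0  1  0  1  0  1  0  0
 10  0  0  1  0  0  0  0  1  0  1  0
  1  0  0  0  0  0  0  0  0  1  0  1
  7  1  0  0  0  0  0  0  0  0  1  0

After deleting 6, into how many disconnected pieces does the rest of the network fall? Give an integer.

1

6's neighbors (3, 4, and 8) remain reachable from one another through other ties, so the rest of the network stays in one piece.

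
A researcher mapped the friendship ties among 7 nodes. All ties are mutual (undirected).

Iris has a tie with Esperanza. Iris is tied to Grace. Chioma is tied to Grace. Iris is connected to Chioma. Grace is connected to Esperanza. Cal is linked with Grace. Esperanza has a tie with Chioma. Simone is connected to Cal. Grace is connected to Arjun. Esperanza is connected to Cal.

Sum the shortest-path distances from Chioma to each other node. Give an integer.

10

Distances from Chioma: Arjun:2, Cal:2, Esperanza:1, Grace:1, Iris:1, Simone:3.
Sum = 2 + 2 + 1 + 1 + 1 + 3 = 10.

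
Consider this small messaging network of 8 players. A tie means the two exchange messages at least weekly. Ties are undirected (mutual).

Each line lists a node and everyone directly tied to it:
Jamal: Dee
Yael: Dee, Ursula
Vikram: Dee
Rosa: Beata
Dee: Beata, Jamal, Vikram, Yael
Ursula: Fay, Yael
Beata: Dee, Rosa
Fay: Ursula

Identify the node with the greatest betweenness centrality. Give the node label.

Dee

Unnormalized betweenness of each node: Beata:6, Dee:17, Fay:0, Jamal:0, Rosa:0, Ursula:6, Vikram:0, Yael:10.
Dee has the largest value, 17, making it the main broker — the node through which the most shortest paths run.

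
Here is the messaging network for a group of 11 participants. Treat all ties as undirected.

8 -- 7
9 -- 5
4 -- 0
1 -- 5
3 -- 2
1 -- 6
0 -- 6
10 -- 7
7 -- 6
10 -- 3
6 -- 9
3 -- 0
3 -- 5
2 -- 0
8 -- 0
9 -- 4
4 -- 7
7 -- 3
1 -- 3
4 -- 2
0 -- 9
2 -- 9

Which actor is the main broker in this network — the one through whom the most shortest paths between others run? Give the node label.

Unnormalized betweenness of each node: 0:489/70, 1:5/6, 2:106/105, 3:4597/420, 4:29/20, 5:247/210, 6:473/140, 7:737/105, 8:1/4, 9:83/21, 10:0.
3 has the largest value, 4597/420, making it the main broker — the node through which the most shortest paths run.

3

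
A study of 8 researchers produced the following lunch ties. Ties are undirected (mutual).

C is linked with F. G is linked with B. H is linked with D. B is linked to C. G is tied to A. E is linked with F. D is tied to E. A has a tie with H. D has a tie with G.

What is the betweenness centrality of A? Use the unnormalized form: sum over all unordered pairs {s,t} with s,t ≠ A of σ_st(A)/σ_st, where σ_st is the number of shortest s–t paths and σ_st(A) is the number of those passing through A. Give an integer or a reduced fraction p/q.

Pairs whose geodesics pass through A — B–H: 1/2; G–H: 1/2; H–C: 1/3.
All other pairs contribute 0.
Summing the contributions gives betweenness(A) = 4/3.

4/3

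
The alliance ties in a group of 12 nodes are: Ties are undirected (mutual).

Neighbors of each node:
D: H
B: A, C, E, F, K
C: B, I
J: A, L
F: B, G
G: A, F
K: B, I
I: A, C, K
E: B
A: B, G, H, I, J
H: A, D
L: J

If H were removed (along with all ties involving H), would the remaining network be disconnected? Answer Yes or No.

Removing H leaves {A, B, C, E, F, G, I, J, K, and L} with no path to {D}, so the network splits into 2 components. H is a cut vertex.

Yes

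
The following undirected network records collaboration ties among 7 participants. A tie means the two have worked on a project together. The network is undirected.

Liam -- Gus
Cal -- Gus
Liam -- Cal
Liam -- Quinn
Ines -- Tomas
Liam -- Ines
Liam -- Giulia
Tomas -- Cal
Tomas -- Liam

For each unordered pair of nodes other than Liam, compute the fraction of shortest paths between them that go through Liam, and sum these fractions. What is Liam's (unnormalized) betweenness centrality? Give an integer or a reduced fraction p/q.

11

Pairs whose geodesics pass through Liam — Quinn–Ines: 1; Quinn–Cal: 1; Quinn–Tomas: 1; Quinn–Gus: 1; Quinn–Giulia: 1; Ines–Cal: 1/2; Ines–Gus: 1; Ines–Giulia: 1; Cal–Giulia: 1; Tomas–Gus: 1/2; Tomas–Giulia: 1; Gus–Giulia: 1.
All other pairs contribute 0.
Summing the contributions gives betweenness(Liam) = 11.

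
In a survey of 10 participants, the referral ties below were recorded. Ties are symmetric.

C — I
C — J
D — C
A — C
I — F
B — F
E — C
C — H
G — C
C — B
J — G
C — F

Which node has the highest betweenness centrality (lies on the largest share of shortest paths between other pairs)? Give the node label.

Unnormalized betweenness of each node: A:0, B:0, C:65/2, D:0, E:0, F:1/2, G:0, H:0, I:0, J:0.
C has the largest value, 65/2, making it the main broker — the node through which the most shortest paths run.

C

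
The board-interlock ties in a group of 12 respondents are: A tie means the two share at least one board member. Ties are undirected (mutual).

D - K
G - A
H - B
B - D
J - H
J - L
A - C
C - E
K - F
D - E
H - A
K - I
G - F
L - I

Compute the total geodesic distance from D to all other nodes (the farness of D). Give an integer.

Distances from D: A:3, B:1, C:2, E:1, F:2, G:3, H:2, I:2, J:3, K:1, L:3.
Sum = 3 + 1 + 2 + 1 + 2 + 3 + 2 + 2 + 3 + 1 + 3 = 23.

23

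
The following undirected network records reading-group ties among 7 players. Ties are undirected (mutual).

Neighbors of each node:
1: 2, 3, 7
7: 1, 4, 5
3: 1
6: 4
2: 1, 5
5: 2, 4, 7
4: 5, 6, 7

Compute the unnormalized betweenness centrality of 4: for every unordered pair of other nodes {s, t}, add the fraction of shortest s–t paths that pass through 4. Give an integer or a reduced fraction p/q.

Pairs whose geodesics pass through 4 — 6–7: 1; 6–2: 1; 6–1: 1; 6–5: 1; 6–3: 1.
All other pairs contribute 0.
Summing the contributions gives betweenness(4) = 5.

5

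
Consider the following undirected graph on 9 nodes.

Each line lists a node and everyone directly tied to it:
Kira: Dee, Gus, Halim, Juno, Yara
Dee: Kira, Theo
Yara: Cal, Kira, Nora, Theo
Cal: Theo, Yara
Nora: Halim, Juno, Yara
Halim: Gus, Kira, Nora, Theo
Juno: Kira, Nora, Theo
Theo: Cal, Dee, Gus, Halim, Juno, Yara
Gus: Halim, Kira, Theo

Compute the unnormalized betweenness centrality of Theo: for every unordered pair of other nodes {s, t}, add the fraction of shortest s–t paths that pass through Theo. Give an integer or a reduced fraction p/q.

17/2

Pairs whose geodesics pass through Theo — Halim–Juno: 1/3; Halim–Cal: 1; Halim–Dee: 1/2; Halim–Yara: 1/3; Juno–Cal: 1; Juno–Dee: 1/2; Juno–Yara: 1/3; Juno–Gus: 1/2; Cal–Dee: 1; Cal–Gus: 1; Dee–Yara: 1/2; Dee–Gus: 1/2; Dee–Nora: 3/6; Yara–Gus: 1/2.
All other pairs contribute 0.
Summing the contributions gives betweenness(Theo) = 17/2.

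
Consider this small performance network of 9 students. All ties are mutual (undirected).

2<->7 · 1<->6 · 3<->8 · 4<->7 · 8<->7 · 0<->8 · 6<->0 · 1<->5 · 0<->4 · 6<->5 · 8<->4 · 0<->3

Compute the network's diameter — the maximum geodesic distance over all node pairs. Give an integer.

Eccentricity of each node (its greatest distance to any other): 0:3, 1:5, 2:5, 3:3, 4:3, 5:5, 6:4, 7:4, 8:3.
The maximum eccentricity is 5, realized for instance by the pair 2–1 via 2 – 7 – 4 – 0 – 6 – 1. So the diameter is 5.

5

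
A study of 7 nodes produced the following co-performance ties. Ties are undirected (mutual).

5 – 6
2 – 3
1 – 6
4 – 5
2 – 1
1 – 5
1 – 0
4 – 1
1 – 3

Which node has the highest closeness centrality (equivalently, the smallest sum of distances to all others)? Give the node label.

1

Farness (sum of distances to all others) for each node — 0:11, 1:6, 2:10, 3:10, 4:10, 5:9, 6:10.
The smallest farness is 6, for 1, so 1 has the highest closeness.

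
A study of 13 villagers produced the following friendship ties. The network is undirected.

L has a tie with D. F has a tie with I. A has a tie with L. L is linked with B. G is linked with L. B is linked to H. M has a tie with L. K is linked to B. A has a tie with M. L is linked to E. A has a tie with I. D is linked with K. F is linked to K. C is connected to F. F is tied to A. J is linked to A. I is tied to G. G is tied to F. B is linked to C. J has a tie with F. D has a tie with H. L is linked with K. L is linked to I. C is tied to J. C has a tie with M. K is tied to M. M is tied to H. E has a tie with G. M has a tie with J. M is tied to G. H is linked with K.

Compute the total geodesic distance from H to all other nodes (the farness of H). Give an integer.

Distances from H: A:2, B:1, C:2, D:1, E:3, F:2, G:2, I:3, J:2, K:1, L:2, M:1.
Sum = 2 + 1 + 2 + 1 + 3 + 2 + 2 + 3 + 2 + 1 + 2 + 1 = 22.

22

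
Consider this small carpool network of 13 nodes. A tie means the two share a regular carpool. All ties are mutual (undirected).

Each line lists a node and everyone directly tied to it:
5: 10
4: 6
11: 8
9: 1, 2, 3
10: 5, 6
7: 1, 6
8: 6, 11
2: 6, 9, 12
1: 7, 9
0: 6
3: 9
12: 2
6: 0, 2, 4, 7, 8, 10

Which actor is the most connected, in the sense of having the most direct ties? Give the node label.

6

Degrees — 0:1, 1:2, 2:3, 3:1, 4:1, 5:1, 6:6, 7:2, 8:2, 9:3, 10:2, 11:1, 12:1.
The maximum is 6, attained only by 6.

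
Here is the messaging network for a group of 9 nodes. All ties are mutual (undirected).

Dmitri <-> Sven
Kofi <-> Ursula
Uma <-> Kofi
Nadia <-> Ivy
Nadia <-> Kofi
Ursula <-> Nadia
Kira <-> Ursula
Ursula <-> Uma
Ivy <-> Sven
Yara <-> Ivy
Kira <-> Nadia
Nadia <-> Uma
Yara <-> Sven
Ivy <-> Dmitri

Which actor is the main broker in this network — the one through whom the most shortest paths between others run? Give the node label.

Nadia

Unnormalized betweenness of each node: Dmitri:0, Ivy:31/2, Kira:0, Kofi:0, Nadia:17, Sven:1/2, Uma:0, Ursula:1, Yara:0.
Nadia has the largest value, 17, making it the main broker — the node through which the most shortest paths run.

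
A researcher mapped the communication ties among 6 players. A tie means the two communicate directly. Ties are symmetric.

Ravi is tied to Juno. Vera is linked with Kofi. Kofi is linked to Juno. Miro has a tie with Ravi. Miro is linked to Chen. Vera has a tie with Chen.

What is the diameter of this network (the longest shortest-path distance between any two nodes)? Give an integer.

3

Eccentricity of each node (its greatest distance to any other): Chen:3, Juno:3, Kofi:3, Miro:3, Ravi:3, Vera:3.
The maximum eccentricity is 3, realized for instance by the pair Ravi–Vera via Ravi – Juno – Kofi – Vera. So the diameter is 3.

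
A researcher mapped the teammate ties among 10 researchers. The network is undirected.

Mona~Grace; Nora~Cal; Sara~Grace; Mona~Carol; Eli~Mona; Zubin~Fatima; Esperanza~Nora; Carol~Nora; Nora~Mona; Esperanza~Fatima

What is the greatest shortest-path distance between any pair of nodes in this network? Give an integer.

Eccentricity of each node (its greatest distance to any other): Cal:4, Carol:4, Eli:5, Esperanza:4, Fatima:5, Grace:5, Mona:4, Nora:3, Sara:6, Zubin:6.
The maximum eccentricity is 6, realized for instance by the pair Zubin–Sara via Zubin – Fatima – Esperanza – Nora – Mona – Grace – Sara. So the diameter is 6.

6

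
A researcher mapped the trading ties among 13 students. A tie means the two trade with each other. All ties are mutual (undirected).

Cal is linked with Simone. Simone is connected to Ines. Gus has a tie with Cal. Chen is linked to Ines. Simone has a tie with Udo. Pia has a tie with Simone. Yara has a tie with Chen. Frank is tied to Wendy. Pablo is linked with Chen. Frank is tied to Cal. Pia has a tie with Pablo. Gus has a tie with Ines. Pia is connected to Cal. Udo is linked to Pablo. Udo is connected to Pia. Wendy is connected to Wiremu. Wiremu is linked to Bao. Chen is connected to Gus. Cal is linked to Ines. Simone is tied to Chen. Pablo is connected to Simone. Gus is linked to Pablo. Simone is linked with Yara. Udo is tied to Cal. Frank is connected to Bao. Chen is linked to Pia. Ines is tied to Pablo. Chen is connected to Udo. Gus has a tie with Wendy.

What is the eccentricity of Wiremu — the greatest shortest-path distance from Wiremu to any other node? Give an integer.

Distances from Wiremu: Bao:1, Cal:3, Chen:3, Frank:2, Gus:2, Ines:3, Pablo:3, Pia:4, Simone:4, Udo:4, Wendy:1, Yara:4.
The largest is 4 (to Udo, Pia, Simone, and Yara), so the eccentricity of Wiremu is 4.

4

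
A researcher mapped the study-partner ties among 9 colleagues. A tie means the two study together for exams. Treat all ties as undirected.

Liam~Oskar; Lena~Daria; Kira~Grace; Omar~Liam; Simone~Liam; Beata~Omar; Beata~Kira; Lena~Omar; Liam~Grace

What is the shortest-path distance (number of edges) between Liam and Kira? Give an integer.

One shortest route is Liam – Grace – Kira, which uses 2 edges, and Liam and Kira are not directly tied, so nothing shorter exists. So d(Liam,Kira) = 2.

2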